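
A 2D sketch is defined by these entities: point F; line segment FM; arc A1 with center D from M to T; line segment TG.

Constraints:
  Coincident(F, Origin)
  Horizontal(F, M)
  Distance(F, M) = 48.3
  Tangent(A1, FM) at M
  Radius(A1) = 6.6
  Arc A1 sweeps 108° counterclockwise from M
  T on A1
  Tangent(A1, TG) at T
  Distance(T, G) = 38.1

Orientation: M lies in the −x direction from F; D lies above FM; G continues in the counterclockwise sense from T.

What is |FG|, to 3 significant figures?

70.1

F is at the origin; F and M share the same y with |FM| = 48.3 and M on the −x side, so M = (-48.3, 0.00). A1 meets FM tangentially, so DM is at right angles to FM, so D = M + (0, 6.6) = (-48.3, 6.60). On A1, M sits at bearing -90° from D; a 108° counterclockwise sweep puts T at bearing 18°, so T = D + 6.6·(cos 18°, sin 18°) = (-42.0, 8.64). The tangent condition forces DT to be normal to TG, so TG runs along (−sin 18°, cos 18°); with |TG| = 38.1, G = (-53.8, 44.9). Then |FG| = |G − F| = 70.1.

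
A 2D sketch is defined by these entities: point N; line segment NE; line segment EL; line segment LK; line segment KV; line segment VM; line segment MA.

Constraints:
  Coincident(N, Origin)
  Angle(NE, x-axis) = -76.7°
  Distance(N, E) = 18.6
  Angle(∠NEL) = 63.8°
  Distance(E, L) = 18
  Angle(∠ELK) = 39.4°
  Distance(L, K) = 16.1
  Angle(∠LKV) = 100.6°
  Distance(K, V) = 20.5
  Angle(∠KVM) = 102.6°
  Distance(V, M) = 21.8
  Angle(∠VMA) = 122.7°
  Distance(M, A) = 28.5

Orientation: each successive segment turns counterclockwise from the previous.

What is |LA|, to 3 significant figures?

27.0

N is at the origin; NE runs at -76.7° with length 18.6, so E = (4.28, -18.1). ∠NEL = 63.8° gives EL at 39.5° from the x-axis; with |EL| = 18.0, L = (18.2, -6.65). ∠ELK = 39.4° gives LK at -180° from the x-axis; with |LK| = 16.1, K = (2.07, -6.68). ∠LKV = 100.6° gives KV at -100° from the x-axis; with |KV| = 20.5, V = (-1.67, -26.8). ∠KVM = 102.6° gives VM at -23.1° from the x-axis; with |VM| = 21.8, M = (18.4, -35.4). ∠VMA = 122.7° gives MA at 34.2° from the x-axis; with |MA| = 28.5, A = (42.0, -19.4). Then |LA| = |A − L| = 27.0.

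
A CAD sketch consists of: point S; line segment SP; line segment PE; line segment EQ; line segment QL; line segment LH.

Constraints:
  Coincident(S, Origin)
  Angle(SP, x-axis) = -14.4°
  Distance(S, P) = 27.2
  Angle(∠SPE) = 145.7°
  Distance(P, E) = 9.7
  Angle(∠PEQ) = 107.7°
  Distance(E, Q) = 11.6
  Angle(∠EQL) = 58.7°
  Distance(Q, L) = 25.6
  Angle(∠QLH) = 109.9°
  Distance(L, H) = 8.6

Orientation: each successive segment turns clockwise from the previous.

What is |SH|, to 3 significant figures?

21.3

S is at the origin; SP runs at -14.4° with length 27.2, so P = (26.3, -6.76). ∠SPE = 145.7° gives PE at -48.7° from the x-axis; with |PE| = 9.7, E = (32.7, -14.1). ∠PEQ = 107.7° gives EQ at -121° from the x-axis; with |EQ| = 11.6, Q = (26.8, -24.0). ∠EQL = 58.7° gives QL at 118° from the x-axis; with |QL| = 25.6, L = (14.9, -1.33). ∠QLH = 109.9° gives LH at 47.6° from the x-axis; with |LH| = 8.6, H = (20.7, 5.02). Then |SH| = |H − S| = 21.3.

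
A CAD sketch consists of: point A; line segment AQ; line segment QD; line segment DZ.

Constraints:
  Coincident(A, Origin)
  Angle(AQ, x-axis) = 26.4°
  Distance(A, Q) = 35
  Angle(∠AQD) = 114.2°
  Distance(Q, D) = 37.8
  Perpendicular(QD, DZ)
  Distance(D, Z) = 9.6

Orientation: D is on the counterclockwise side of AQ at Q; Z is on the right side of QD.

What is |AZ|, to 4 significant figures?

66.66

∠AQD = 114.2°, so QD runs at 26.4° + (180° − 114.2°) = 92.20° from the x-axis; with |QD| = 37.8, D = Q + 37.8·(cos 92.20°, sin 92.20°) = (29.90, 53.33). The perpendicularity gives DZ at right angles to QD; with |DZ| = 9.6 on the right of QD, Z = D + 9.6·(0.9993, 0.03839) = (39.49, 53.70). Then |AZ| = |Z − A| = 66.66.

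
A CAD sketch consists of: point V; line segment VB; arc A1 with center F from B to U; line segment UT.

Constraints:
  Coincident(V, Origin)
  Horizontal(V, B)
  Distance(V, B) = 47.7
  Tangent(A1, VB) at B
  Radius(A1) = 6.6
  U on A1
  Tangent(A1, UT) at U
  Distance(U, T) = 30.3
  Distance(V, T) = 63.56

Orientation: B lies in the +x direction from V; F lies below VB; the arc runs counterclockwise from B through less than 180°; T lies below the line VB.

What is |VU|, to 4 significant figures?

42.38

V is at the origin; V and B share the same y with |VB| = 47.7 and B on the +x side, so B = (47.70, 0.000). A1 meets VB tangentially, so FB is at right angles to VB, so F = B + (0, -6.6) = (47.70, -6.600). Since FU ⟂ UT (tangency), |FT| = √(6.6² + 30.3²) = 31.01 regardless of where U sits on A1. So T lies on both circle(V, 63.56) and circle(F, 31.01); the below-VB intersection is T = (51.40, -37.39). U is the foot of the tangent from T: U = (41.46, -8.764).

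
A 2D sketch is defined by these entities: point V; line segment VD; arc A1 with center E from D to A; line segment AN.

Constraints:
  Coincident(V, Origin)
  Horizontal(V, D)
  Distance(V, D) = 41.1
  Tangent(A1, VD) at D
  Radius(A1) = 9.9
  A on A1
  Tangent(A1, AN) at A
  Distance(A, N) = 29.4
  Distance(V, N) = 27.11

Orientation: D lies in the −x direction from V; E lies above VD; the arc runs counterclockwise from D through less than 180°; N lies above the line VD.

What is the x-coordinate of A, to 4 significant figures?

-34.11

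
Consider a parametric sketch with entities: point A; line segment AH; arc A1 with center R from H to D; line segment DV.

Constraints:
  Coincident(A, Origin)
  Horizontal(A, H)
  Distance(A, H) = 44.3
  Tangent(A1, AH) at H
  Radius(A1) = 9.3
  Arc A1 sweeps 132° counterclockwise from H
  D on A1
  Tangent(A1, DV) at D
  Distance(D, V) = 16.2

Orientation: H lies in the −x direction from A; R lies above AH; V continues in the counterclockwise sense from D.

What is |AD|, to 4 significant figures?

40.48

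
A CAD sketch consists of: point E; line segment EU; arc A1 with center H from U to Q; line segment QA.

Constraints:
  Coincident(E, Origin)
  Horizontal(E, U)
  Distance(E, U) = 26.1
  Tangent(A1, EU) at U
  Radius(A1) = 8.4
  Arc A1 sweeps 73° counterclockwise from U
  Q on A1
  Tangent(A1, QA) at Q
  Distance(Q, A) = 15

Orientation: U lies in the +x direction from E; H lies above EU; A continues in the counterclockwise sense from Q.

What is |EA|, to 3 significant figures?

43.5

E is at the origin; EU is horizontal with |EU| = 26.1 and U on the +x side, so U = (26.1, 0.00). Since A1 is tangent to EU there, HU ⟂ EU, so H = U + (0, 8.4) = (26.1, 8.40). On A1, U sits at bearing -90° from H; a 73° counterclockwise sweep puts Q at bearing -17°, so Q = H + 8.4·(cos -17°, sin -17°) = (34.1, 5.94). Tangency of A1 to QA means the radius HQ is perpendicular to QA, so QA runs along (−sin -17°, cos -17°); with |QA| = 15.0, A = (38.5, 20.3). Then |EA| = |A − E| = 43.5.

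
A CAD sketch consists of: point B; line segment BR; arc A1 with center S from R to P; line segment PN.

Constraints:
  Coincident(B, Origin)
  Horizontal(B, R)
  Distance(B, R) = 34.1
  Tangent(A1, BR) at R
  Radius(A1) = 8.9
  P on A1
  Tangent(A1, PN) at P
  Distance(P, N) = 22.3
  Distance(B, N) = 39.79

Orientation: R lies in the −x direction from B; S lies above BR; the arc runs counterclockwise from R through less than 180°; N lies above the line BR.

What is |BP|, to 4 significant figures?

26.68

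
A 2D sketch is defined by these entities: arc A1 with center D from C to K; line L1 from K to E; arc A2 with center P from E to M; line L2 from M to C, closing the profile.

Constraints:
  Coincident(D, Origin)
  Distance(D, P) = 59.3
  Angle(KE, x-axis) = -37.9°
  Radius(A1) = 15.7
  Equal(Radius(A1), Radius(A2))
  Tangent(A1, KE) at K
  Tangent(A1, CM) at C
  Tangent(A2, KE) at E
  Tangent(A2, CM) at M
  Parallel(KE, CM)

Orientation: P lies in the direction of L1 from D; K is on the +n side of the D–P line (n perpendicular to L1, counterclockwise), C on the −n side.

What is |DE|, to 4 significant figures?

61.34

Tangency of A1 to both parallel lines with radius 15.7 puts K and C at D ± 15.7·n: K = (9.644, 12.39), C = (-9.644, -12.39). Equal radii place E and M the same way about P: E = P + 15.7·n = (56.44, -24.04), M = P − 15.7·n = (37.15, -48.82). Then |DE| = |E − D| = 61.34.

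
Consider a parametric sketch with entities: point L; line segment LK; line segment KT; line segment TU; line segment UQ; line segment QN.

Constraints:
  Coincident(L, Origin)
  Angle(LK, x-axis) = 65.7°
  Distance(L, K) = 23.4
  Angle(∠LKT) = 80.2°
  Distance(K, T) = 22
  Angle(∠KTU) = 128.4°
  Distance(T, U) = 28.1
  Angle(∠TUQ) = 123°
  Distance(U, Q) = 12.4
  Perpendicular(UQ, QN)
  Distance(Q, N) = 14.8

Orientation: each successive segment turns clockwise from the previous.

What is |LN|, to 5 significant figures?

18.488

∠TUQ = 123.0° gives UQ at -142.70° from the x-axis; with |UQ| = 12.4, Q = (20.090, -26.542). UQ ⟂ QN, so QN runs at 127.30°; with |QN| = 14.8, N = (11.121, -14.769). Then |LN| = |N − L| = 18.488.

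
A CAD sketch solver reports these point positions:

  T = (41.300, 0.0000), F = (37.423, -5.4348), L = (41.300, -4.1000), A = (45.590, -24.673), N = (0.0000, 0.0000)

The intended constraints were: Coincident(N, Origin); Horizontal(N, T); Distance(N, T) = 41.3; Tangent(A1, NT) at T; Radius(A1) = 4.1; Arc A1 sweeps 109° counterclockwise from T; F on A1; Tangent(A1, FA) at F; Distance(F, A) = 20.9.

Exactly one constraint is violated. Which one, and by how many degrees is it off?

Tangent(A1, FA) at F — off by 4.00°.

N = (0.00, 0.00) ✓; N.y = 0.00, T.y = 0.00 ✓; |NT| = 41.30 ✓; ∠(LT, TN) = 90.00° ✓; |LT| = 4.100 ✓; bearing(L→F) − bearing(L→T) = 109.0° ✓; |LF| = 4.100 ✓; ∠(LF, FA) = 86.00° ✗; |FA| = 20.90 ✓.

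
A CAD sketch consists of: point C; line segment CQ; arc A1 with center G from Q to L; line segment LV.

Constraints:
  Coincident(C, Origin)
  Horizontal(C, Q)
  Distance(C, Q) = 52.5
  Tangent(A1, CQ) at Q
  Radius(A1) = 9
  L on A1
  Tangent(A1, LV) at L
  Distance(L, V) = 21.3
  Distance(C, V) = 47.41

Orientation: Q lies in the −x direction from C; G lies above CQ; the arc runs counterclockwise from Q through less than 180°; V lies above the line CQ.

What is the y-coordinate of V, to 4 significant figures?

27.50

C is at the origin; CQ is horizontal with |CQ| = 52.5 and Q on the −x side, so Q = (-52.50, 0.000). Tangency of A1 to CQ means the radius GQ is perpendicular to CQ, so G = Q + (0, 9) = (-52.50, 9.000). Since GL ⟂ LV (tangency), |GV| = √(9.0² + 21.3²) = 23.12 regardless of where L sits on A1. So V lies on both circle(C, 47.41) and circle(G, 23.12); the above-CQ intersection is V = (-38.62, 27.50). L is the foot of the tangent from V: L = (-43.77, 6.826).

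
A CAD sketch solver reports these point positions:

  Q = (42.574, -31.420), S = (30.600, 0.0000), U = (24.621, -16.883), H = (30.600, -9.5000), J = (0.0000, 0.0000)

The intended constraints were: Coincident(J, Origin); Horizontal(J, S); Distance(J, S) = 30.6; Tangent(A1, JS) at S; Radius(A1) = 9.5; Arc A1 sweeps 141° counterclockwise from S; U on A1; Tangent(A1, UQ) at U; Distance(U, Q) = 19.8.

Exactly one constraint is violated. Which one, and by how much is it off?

Distance(U, Q) = 19.8 — off by 3.30.

J = (0.00, 0.00) ✓; J.y = 0.00, S.y = 0.00 ✓; |JS| = 30.60 ✓; ∠(HS, SJ) = 90.00° ✓; |HS| = 9.500 ✓; bearing(H→U) − bearing(H→S) = 141.0° ✓; |HU| = 9.500 ✓; ∠(HU, UQ) = 90.00° ✓; |UQ| = 23.10 ✗.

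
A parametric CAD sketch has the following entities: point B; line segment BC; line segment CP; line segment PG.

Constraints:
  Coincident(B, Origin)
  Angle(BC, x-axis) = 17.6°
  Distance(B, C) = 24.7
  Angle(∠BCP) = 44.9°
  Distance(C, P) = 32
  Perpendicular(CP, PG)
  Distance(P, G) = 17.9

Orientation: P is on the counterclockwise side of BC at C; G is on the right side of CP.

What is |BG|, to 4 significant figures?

38.20

∠BCP = 44.9°, so CP runs at 17.6° + (180° − 44.9°) = 152.7° from the x-axis; with |CP| = 32.0, P = C + 32.0·(cos 152.7°, sin 152.7°) = (-4.892, 22.15). CP ⟂ PG; with |PG| = 17.9 on the right of CP, G = P + 17.9·(0.4586, 0.8886) = (3.318, 38.05). Then |BG| = |G − B| = 38.20.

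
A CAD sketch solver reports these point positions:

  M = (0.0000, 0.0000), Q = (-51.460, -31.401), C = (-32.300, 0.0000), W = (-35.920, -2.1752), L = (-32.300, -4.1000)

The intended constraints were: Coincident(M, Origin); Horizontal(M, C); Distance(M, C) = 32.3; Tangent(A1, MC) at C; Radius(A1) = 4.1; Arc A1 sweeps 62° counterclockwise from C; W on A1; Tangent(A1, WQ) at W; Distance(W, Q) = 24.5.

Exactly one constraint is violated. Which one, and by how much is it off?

Distance(W, Q) = 24.5 — off by 8.60.

M = (0.00, 0.00) ✓; M.y = 0.00, C.y = 0.00 ✓; |MC| = 32.30 ✓; ∠(LC, CM) = 90.00° ✓; |LC| = 4.100 ✓; bearing(L→W) − bearing(L→C) = 62.00° ✓; |LW| = 4.100 ✓; ∠(LW, WQ) = 90.00° ✓; |WQ| = 33.10 ✗.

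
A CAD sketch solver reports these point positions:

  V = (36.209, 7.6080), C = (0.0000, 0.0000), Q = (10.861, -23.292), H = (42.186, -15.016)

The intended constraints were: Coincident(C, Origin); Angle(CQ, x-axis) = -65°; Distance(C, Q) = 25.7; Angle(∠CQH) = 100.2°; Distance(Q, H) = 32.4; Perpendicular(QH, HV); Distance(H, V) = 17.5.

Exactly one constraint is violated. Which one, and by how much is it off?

Distance(H, V) = 17.5 — off by 5.90.

C = (0.00, 0.00) ✓; CQ at -65.00° ✓; |CQ| = 25.70 ✓; ∠CQH = 100.2° ✓; |QH| = 32.40 ✓; ∠(QH, HV) = 90.00° ✓; |HV| = 23.40 ✗.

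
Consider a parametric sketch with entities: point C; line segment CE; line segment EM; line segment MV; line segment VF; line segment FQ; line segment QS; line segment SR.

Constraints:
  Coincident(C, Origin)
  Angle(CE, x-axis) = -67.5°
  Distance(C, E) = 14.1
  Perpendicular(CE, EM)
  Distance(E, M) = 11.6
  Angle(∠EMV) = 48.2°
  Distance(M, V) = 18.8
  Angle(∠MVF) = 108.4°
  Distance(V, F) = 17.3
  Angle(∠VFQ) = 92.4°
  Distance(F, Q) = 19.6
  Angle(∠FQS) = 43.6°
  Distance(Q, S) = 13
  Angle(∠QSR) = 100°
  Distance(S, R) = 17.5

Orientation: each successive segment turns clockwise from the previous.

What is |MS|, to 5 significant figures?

16.410

∠VFQ = 92.4° gives FQ at -88.500° from the x-axis; with |FQ| = 19.6, Q = (18.703, -19.587). ∠FQS = 43.6° gives QS at 135.10° from the x-axis; with |QS| = 13.0, S = (9.4950, -10.411). Then |MS| = |S − M| = 16.410.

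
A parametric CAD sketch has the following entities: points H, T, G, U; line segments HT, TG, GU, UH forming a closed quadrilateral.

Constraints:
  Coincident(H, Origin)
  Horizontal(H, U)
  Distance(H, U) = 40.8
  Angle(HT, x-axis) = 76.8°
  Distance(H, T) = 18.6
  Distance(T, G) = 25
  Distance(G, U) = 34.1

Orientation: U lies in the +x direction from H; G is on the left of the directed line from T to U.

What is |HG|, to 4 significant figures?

40.11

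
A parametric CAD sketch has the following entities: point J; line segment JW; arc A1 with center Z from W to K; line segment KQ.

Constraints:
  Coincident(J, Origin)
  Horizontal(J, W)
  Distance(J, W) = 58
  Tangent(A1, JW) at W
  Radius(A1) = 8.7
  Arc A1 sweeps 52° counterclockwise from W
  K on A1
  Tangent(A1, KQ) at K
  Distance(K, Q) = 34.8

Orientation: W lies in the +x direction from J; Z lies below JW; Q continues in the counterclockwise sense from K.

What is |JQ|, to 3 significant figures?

42.8

J is at the origin; J and W share the same y with |JW| = 58.0 and W on the +x side, so W = (58.0, 0.00). A1 meets JW tangentially, so ZW is at right angles to JW, so Z = W + (0, -8.7) = (58.0, -8.70). On A1, W sits at bearing 90° from Z; a 52° counterclockwise sweep puts K at bearing 142°, so K = Z + 8.7·(cos 142°, sin 142°) = (51.1, -3.34). The tangent condition forces ZK to be normal to KQ, so KQ runs along (−sin 142°, cos 142°); with |KQ| = 34.8, Q = (29.7, -30.8). Then |JQ| = |Q − J| = 42.8.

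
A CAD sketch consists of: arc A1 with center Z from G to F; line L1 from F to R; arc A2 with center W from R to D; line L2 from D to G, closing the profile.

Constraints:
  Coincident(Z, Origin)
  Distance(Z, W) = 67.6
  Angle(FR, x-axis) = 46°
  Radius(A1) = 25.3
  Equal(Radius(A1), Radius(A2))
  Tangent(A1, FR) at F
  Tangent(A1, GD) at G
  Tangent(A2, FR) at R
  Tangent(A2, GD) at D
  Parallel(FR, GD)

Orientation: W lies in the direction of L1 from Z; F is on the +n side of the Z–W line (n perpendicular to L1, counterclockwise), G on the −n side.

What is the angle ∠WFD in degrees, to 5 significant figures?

16.297°

The slot axis is L1's direction at 46.0°, so u = (cos 46.0°, sin 46.0°) = (0.69466, 0.71934) and n = (−sin 46.0°, cos 46.0°) = (-0.71934, 0.69466). Z is at the origin and W lies 67.6 along u from Z, so W = 67.6·u = (46.959, 48.627). Tangency of A1 to both parallel lines with radius 25.3 puts F and G at Z ± 25.3·n: F = (-18.199, 17.575), G = (18.199, -17.575). Equal radii place R and D the same way about W: R = W + 25.3·n = (28.760, 66.202), D = W − 25.3·n = (65.158, 31.053). Then cos ∠WFD = FW·FD / (|FW||FD|), giving 16.297°.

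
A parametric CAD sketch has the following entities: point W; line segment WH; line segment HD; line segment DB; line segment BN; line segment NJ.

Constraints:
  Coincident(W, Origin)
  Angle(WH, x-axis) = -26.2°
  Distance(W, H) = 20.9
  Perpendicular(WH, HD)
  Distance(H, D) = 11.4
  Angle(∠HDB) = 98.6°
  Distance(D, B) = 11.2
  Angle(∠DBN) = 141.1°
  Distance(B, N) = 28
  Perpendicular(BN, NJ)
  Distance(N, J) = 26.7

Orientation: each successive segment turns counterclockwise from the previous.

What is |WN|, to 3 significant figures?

14.4

W is at the origin; WH runs at -26.2° with length 20.9, so H = (18.8, -9.23). WH is perpendicular to HD, so HD runs at 63.8°; with |HD| = 11.4, D = (23.8, 1.00). ∠HDB = 98.6° gives DB at 145° from the x-axis; with |DB| = 11.2, B = (14.6, 7.39). ∠DBN = 141.1° gives BN at -176° from the x-axis; with |BN| = 28.0, N = (-13.3, 5.39). Then |WN| = |N − W| = 14.4.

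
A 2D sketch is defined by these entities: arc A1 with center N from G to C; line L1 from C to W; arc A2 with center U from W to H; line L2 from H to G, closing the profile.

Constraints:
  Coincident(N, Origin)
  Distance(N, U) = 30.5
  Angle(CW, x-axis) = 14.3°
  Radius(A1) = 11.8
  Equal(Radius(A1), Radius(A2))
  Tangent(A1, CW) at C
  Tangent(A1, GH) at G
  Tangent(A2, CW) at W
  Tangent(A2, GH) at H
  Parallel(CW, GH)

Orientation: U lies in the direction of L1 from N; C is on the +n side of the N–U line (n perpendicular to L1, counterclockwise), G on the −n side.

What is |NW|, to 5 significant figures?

32.703

The slot axis is L1's direction at 14.3°, so u = (cos 14.3°, sin 14.3°) = (0.96902, 0.24700) and n = (−sin 14.3°, cos 14.3°) = (-0.24700, 0.96902). N is at the origin and U lies 30.5 along u from N, so U = 30.5·u = (29.555, 7.5335). Tangency of A1 to both parallel lines with radius 11.8 puts C and G at N ± 11.8·n: C = (-2.9146, 11.434), G = (2.9146, -11.434). Equal radii place W and H the same way about U: W = U + 11.8·n = (26.640, 18.968), H = U − 11.8·n = (32.470, -3.9009). Then |NW| = |W − N| = 32.703.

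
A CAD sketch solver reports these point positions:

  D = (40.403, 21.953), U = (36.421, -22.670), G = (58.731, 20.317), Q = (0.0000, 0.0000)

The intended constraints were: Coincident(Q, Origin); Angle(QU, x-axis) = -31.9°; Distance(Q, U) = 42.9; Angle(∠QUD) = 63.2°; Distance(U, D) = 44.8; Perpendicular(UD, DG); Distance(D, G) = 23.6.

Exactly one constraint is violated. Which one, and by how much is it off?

Distance(D, G) = 23.6 — off by 5.20.

Q = (0.00, 0.00) ✓; QU at -31.90° ✓; |QU| = 42.90 ✓; ∠QUD = 63.20° ✓; |UD| = 44.80 ✓; ∠(UD, DG) = 90.00° ✓; |DG| = 18.40 ✗.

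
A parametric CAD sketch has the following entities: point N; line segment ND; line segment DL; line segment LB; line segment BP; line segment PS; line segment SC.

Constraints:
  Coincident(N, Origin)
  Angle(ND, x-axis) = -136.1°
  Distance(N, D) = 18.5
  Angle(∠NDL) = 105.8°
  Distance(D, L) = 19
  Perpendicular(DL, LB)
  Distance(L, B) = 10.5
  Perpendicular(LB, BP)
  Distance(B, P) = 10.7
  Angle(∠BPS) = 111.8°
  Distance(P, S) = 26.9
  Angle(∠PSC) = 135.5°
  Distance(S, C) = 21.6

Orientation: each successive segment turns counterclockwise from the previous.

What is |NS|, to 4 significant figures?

32.45

N is at the origin; ND runs at -136.1° with length 18.5, so D = (-13.33, -12.83). ∠NDL = 105.8° gives DL at -61.90° from the x-axis; with |DL| = 19.0, L = (-4.381, -29.59). DL ⟂ LB, so LB runs at 28.10°; with |LB| = 10.5, B = (4.881, -24.64). LB is perpendicular to BP, so BP runs at 118.1°; with |BP| = 10.7, P = (-0.1585, -15.20). ∠BPS = 111.8° gives PS at -173.7° from the x-axis; with |PS| = 26.9, S = (-26.90, -18.16). Then |NS| = |S − N| = 32.45.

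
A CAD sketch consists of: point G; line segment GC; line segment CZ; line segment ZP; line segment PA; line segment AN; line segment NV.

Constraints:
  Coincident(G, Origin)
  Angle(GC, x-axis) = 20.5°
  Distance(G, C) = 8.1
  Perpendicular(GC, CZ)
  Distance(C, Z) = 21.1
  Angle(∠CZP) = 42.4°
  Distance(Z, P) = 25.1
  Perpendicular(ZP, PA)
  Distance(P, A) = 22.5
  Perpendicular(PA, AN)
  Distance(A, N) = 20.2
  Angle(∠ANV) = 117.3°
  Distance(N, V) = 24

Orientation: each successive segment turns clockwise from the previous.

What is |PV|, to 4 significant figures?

31.23

The perpendicularity gives AN at right angles to PA, so AN runs at -27.10°; with |AN| = 20.2, N = (20.86, 5.335). ∠ANV = 117.3° gives NV at -89.80° from the x-axis; with |NV| = 24.0, V = (20.95, -18.66). Then |PV| = |V − P| = 31.23.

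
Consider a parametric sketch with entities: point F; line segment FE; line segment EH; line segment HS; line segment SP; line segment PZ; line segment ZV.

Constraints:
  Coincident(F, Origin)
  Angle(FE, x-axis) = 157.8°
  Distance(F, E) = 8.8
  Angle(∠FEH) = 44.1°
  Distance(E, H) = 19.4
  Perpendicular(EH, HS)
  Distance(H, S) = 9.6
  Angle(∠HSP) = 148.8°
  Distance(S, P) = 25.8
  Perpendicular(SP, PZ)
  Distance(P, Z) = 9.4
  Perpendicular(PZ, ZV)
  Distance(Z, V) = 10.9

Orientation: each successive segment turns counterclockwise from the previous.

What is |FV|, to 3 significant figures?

11.7

F is at the origin; FE runs at 157.8° with length 8.8, so E = (-8.15, 3.32). ∠FEH = 44.1° gives EH at -66.3° from the x-axis; with |EH| = 19.4, H = (-0.350, -14.4). EH ⟂ HS, so HS runs at 23.7°; with |HS| = 9.6, S = (8.44, -10.6). ∠HSP = 148.8° gives SP at 54.9° from the x-axis; with |SP| = 25.8, P = (23.3, 10.5). SP ⟂ PZ, so PZ runs at 145°; with |PZ| = 9.4, Z = (15.6, 15.9). The perpendicularity gives ZV at right angles to PZ, so ZV runs at -125°; with |ZV| = 10.9, V = (9.32, 7.02). Then |FV| = |V − F| = 11.7.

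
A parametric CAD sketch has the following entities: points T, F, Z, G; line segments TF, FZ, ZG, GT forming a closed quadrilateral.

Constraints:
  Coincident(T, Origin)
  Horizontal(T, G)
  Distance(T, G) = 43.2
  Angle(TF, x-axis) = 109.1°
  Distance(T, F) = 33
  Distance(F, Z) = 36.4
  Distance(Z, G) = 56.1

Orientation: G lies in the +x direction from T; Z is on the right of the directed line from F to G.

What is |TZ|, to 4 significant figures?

13.68

Checks: |FZ| = 36.40 ✓; |ZG| = 56.10 ✓.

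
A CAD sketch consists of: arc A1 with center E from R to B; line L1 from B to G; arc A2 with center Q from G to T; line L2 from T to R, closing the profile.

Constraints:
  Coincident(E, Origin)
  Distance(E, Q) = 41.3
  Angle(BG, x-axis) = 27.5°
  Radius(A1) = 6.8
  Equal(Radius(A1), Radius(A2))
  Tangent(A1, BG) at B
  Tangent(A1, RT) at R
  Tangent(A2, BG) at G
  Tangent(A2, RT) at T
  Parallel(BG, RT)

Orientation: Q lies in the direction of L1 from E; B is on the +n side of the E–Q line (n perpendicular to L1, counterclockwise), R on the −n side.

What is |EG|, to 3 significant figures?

41.9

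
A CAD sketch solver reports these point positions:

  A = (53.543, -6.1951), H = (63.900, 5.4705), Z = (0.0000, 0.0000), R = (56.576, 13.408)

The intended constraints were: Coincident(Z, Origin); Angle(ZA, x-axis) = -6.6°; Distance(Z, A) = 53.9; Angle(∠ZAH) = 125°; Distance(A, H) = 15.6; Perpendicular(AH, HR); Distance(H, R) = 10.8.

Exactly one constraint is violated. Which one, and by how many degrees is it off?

Perpendicular(AH, HR) — off by 5.70°.

Z = (0.00, 0.00) ✓; ZA at -6.600° ✓; |ZA| = 53.90 ✓; ∠ZAH = 125.0° ✓; |AH| = 15.60 ✓; ∠(AH, HR) = 84.30° ✗; |HR| = 10.80 ✓.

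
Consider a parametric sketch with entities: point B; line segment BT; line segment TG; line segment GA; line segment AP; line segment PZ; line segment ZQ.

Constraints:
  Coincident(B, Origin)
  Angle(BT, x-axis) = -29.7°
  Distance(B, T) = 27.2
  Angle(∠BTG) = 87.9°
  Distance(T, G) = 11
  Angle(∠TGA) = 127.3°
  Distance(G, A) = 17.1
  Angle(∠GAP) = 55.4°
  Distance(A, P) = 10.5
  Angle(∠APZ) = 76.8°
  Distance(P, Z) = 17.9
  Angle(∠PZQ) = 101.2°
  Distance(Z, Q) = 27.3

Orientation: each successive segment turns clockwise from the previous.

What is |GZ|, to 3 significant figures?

4.70

∠GAP = 55.4° gives AP at 60.9° from the x-axis; with |AP| = 10.5, P = (5.92, -15.3). ∠APZ = 76.8° gives PZ at -42.3° from the x-axis; with |PZ| = 17.9, Z = (19.2, -27.3). Then |GZ| = |Z − G| = 4.70.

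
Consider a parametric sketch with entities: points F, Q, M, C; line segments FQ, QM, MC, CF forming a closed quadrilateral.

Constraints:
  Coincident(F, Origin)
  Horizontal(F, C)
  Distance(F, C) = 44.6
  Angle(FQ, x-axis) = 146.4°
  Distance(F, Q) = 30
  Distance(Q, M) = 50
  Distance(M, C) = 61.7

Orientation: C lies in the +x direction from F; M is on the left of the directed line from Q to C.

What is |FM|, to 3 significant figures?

52.7

Checks: |QM| = 50.00 ✓; |MC| = 61.70 ✓.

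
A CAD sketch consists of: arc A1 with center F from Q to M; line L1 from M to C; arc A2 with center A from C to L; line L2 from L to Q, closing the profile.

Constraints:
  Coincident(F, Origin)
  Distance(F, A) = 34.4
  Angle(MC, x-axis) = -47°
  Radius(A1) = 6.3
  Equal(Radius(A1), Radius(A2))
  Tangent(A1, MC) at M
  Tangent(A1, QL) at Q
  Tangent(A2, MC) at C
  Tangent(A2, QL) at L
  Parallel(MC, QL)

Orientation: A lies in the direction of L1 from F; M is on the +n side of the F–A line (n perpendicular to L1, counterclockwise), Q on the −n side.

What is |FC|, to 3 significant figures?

35.0

The slot axis is L1's direction at -47.0°, so u = (cos -47.0°, sin -47.0°) = (0.682, -0.731) and n = (−sin -47.0°, cos -47.0°) = (0.731, 0.682). F is at the origin and A lies 34.4 along u from F, so A = 34.4·u = (23.5, -25.2). Tangency of A1 to both parallel lines with radius 6.3 puts M and Q at F ± 6.3·n: M = (4.61, 4.30), Q = (-4.61, -4.30). Equal radii place C and L the same way about A: C = A + 6.3·n = (28.1, -20.9), L = A − 6.3·n = (18.9, -29.5). Then |FC| = |C − F| = 35.0.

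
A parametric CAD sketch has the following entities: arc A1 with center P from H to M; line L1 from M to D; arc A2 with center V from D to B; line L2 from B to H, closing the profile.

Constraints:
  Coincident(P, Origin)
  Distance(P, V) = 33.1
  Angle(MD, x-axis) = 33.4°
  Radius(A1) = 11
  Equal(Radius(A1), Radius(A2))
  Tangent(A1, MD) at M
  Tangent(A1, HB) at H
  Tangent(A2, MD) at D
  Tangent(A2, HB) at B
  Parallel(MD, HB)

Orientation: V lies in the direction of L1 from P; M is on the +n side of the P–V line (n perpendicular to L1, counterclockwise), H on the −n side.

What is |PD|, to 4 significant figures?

34.88

The slot axis is L1's direction at 33.4°, so u = (cos 33.4°, sin 33.4°) = (0.8348, 0.5505) and n = (−sin 33.4°, cos 33.4°) = (-0.5505, 0.8348). P is at the origin and V lies 33.1 along u from P, so V = 33.1·u = (27.63, 18.22). Tangency of A1 to both parallel lines with radius 11.0 puts M and H at P ± 11.0·n: M = (-6.055, 9.183), H = (6.055, -9.183). Equal radii place D and B the same way about V: D = V + 11.0·n = (21.58, 27.40), B = V − 11.0·n = (33.69, 9.038). Then |PD| = |D − P| = 34.88.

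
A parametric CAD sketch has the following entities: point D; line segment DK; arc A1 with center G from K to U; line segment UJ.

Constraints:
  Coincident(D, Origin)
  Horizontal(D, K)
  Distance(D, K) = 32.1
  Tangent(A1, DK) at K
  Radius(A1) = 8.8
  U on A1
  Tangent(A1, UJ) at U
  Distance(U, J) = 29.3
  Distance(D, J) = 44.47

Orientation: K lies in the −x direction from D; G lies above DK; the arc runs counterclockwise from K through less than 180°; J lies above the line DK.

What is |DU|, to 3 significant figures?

24.9

Checks: |GU| = 8.800 ✓; ∠(GU, UJ) = 90.00° ✓; |UJ| = 29.30 ✓; |DJ| = 44.47 ✓.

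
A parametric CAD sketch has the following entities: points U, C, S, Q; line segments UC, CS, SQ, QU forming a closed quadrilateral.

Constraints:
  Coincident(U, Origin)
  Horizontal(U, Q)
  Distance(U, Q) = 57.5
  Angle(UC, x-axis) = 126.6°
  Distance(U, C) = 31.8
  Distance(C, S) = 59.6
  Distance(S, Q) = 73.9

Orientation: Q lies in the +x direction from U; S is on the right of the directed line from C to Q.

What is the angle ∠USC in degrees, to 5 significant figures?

24.517°

U is at the origin; UQ is horizontal with |UQ| = 57.5 and Q in +x, so Q = (57.5, 0). UC runs at 126.6° with |UC| = 31.8, so C = (-18.960, 25.530). S is determined by |CS| = 59.6 and |SQ| = 73.9 together: it lies at the intersection of circle(C, 59.6) and circle(Q, 73.9). With |CQ| = 80.609, the foot of the radical line on CQ is 28.463 from C and the perpendicular offset is √(59.6² − 28.463²) = 52.364. Taking the right-of-CQ solution: S = (-8.5459, -33.154).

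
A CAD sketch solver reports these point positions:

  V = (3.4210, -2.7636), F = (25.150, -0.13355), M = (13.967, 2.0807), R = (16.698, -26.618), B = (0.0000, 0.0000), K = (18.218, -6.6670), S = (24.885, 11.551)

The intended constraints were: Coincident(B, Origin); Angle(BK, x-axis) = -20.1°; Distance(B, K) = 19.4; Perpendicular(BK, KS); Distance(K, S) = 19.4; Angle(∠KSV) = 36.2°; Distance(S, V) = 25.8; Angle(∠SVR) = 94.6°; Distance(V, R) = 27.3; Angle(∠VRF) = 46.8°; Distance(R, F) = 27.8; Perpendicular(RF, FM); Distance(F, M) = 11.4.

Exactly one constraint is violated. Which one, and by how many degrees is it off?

Perpendicular(RF, FM) — off by 6.50°.

B = (0.00, 0.00) ✓; BK at -20.10° ✓; |BK| = 19.40 ✓; ∠(BK, KS) = 90.00° ✓; |KS| = 19.40 ✓; ∠KSV = 36.20° ✓; |SV| = 25.80 ✓; ∠SVR = 94.60° ✓; |VR| = 27.30 ✓; ∠VRF = 46.80° ✓; |RF| = 27.80 ✓; ∠(RF, FM) = 96.50° ✗; |FM| = 11.40 ✓.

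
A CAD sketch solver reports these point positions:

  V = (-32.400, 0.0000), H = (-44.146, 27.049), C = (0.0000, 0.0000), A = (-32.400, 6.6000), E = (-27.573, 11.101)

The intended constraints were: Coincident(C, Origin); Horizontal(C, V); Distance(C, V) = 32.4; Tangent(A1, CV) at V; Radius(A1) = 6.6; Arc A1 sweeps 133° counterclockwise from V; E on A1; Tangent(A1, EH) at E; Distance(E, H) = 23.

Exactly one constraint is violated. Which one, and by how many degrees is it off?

Tangent(A1, EH) at E — off by 3.10°.

C = (0.00, 0.00) ✓; C.y = 0.00, V.y = 0.00 ✓; |CV| = 32.40 ✓; ∠(AV, VC) = 90.00° ✓; |AV| = 6.600 ✓; bearing(A→E) − bearing(A→V) = 133.0° ✓; |AE| = 6.600 ✓; ∠(AE, EH) = 86.90° ✗; |EH| = 23.00 ✓.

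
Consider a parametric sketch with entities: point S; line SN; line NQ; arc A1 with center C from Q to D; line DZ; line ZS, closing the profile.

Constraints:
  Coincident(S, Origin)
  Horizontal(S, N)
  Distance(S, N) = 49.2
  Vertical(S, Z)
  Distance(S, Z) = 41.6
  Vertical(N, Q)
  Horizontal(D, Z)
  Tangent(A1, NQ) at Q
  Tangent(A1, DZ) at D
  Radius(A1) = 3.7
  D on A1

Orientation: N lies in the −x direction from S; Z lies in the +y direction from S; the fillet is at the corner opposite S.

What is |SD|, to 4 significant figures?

61.65

S is at the origin; SN is horizontal with |SN| = 49.2 and N on the −x side, so N = (-49.20, 0.000). S and Z share the same x with |SZ| = 41.6 and Z on the +y side, so Z = (0.000, 41.60). The virtual corner opposite S is at (-49.20, 41.60). The tangent condition forces CQ to be normal to NQ and since A1 is tangent to DZ there, CD ⟂ DZ, with radius 3.7, so the center C sits 3.7 in from both sides at C = (-45.50, 37.90). That places the tangent points at Q = (-49.20, 37.90) on NQ and D = (-45.50, 41.60) on DZ. Then |SD| = |D − S| = 61.65.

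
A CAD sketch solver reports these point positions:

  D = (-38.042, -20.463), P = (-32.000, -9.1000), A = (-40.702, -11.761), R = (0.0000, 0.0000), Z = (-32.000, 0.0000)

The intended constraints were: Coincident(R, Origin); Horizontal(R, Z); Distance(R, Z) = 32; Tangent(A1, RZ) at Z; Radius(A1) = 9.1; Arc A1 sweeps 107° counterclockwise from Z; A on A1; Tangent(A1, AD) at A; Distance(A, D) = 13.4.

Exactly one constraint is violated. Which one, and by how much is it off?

Distance(A, D) = 13.4 — off by 4.30.

R = (0.00, 0.00) ✓; R.y = 0.00, Z.y = 0.00 ✓; |RZ| = 32.00 ✓; ∠(PZ, ZR) = 90.00° ✓; |PZ| = 9.100 ✓; bearing(P→A) − bearing(P→Z) = 107.0° ✓; |PA| = 9.100 ✓; ∠(PA, AD) = 90.01° ✓; |AD| = 9.099 ✗.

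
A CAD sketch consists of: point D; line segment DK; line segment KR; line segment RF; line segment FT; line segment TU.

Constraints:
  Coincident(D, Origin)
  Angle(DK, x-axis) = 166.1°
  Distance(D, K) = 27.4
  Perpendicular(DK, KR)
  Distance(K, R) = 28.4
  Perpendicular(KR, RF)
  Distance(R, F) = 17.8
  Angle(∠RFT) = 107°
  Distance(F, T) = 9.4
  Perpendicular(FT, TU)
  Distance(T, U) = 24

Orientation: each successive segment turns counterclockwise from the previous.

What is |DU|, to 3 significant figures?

32.3

D is at the origin; DK runs at 166.1° with length 27.4, so K = (-26.6, 6.58). DK is perpendicular to KR, so KR runs at -104°; with |KR| = 28.4, R = (-33.4, -21.0). KR ⟂ RF, so RF runs at -13.9°; with |RF| = 17.8, F = (-16.1, -25.3). ∠RFT = 107.0° gives FT at 59.1° from the x-axis; with |FT| = 9.4, T = (-11.3, -17.2). FT is perpendicular to TU, so TU runs at 149°; with |TU| = 24.0, U = (-31.9, -4.87). Then |DU| = |U − D| = 32.3.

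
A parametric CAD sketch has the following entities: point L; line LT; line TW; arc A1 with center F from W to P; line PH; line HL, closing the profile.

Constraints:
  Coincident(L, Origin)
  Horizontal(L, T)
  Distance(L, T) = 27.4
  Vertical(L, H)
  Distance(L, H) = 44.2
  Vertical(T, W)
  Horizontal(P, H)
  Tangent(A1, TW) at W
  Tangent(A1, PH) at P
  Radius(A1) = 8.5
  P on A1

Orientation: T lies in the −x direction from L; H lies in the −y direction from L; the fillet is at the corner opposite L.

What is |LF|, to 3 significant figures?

40.4

L is at the origin; L and T share the same y with |LT| = 27.4 and T on the −x side, so T = (-27.4, 0.00). LH is vertical with |LH| = 44.2 and H on the −y side, so H = (0.00, -44.2). The virtual corner opposite L is at (-27.4, -44.2). A1 meets TW tangentially, so FW is at right angles to TW and the tangent condition forces FP to be normal to PH, with radius 8.5, so the center F sits 8.5 in from both sides at F = (-18.9, -35.7). Then |LF| = |F − L| = 40.4.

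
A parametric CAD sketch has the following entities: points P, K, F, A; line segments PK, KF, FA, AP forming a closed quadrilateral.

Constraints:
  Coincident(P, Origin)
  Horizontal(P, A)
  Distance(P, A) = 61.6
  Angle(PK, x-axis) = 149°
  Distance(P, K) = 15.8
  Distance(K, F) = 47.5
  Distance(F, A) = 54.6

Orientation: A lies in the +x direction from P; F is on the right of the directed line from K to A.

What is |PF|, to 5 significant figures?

33.261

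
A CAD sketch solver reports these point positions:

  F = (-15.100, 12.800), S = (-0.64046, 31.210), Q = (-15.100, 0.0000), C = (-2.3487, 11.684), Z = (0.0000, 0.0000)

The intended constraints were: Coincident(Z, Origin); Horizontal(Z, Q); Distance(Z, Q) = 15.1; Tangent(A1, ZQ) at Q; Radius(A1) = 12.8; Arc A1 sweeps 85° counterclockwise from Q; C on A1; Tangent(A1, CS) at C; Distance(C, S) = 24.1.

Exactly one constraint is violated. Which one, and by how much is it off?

Distance(C, S) = 24.1 — off by 4.50.

Z = (0.00, 0.00) ✓; Z.y = 0.00, Q.y = 0.00 ✓; |ZQ| = 15.10 ✓; ∠(FQ, QZ) = 90.00° ✓; |FQ| = 12.80 ✓; bearing(F→C) − bearing(F→Q) = 85.00° ✓; |FC| = 12.80 ✓; ∠(FC, CS) = 90.00° ✓; |CS| = 19.60 ✗.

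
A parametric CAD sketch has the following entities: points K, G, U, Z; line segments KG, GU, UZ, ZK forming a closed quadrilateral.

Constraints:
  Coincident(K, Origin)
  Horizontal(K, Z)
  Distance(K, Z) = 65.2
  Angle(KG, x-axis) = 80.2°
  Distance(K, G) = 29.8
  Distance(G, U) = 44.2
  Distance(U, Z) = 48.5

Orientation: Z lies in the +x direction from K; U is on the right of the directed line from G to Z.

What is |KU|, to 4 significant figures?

22.41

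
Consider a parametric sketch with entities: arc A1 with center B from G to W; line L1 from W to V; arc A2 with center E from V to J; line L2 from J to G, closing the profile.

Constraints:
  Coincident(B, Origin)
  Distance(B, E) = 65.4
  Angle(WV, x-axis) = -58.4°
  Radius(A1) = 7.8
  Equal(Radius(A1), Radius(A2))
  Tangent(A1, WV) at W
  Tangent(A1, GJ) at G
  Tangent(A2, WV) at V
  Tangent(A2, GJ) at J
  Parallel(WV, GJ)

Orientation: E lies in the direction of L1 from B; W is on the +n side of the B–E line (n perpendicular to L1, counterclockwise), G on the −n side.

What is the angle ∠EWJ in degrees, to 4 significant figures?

6.615°

Tangency of A1 to both parallel lines with radius 7.8 puts W and G at B ± 7.8·n: W = (6.643, 4.087), G = (-6.643, -4.087). Equal radii place V and J the same way about E: V = E + 7.8·n = (40.91, -51.62), J = E − 7.8·n = (27.63, -59.79). Then cos ∠EWJ = WE·WJ / (|WE||WJ|), giving 6.615°.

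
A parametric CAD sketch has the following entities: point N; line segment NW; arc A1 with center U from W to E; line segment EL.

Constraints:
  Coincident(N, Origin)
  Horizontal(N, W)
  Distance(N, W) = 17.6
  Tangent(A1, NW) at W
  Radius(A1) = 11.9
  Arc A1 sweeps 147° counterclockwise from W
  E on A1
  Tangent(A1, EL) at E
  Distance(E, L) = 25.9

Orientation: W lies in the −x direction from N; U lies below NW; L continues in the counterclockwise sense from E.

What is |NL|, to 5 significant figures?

36.064

N is at the origin; N and W share the same y with |NW| = 17.6 and W on the −x side, so W = (-17.600, 0.0000). A1 meets NW tangentially, so UW is at right angles to NW, so U = W + (0, -11.9) = (-17.600, -11.900). On A1, W sits at bearing 90° from U; a 147° counterclockwise sweep puts E at bearing 237°, so E = U + 11.9·(cos 237°, sin 237°) = (-24.081, -21.880). The tangent condition forces UE to be normal to EL, so EL runs along (−sin 237°, cos 237°); with |EL| = 25.9, L = (-2.3596, -35.986). Then |NL| = |L − N| = 36.064.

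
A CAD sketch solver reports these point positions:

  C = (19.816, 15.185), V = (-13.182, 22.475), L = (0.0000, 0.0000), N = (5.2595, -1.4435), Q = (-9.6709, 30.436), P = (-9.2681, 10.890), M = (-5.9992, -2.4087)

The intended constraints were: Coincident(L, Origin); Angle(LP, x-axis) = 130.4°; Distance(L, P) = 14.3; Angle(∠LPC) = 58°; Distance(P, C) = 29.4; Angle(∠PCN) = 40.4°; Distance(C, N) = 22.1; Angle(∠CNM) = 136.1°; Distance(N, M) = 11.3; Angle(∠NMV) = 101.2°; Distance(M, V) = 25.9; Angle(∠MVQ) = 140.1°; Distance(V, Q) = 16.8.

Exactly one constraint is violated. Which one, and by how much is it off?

Distance(V, Q) = 16.8 — off by 8.10.

L = (0.00, 0.00) ✓; LP at 130.4° ✓; |LP| = 14.30 ✓; ∠LPC = 58.00° ✓; |PC| = 29.40 ✓; ∠PCN = 40.40° ✓; |CN| = 22.10 ✓; ∠CNM = 136.1° ✓; |NM| = 11.30 ✓; ∠NMV = 101.2° ✓; |MV| = 25.90 ✓; ∠MVQ = 140.1° ✓; |VQ| = 8.701 ✗.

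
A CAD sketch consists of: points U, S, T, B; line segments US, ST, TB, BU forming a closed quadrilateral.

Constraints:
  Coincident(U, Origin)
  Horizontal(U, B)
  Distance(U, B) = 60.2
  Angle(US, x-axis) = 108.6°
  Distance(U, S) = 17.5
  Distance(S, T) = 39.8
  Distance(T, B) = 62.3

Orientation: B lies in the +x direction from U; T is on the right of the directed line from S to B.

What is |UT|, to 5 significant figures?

22.564

Checks: |ST| = 39.80 ✓; |TB| = 62.30 ✓.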